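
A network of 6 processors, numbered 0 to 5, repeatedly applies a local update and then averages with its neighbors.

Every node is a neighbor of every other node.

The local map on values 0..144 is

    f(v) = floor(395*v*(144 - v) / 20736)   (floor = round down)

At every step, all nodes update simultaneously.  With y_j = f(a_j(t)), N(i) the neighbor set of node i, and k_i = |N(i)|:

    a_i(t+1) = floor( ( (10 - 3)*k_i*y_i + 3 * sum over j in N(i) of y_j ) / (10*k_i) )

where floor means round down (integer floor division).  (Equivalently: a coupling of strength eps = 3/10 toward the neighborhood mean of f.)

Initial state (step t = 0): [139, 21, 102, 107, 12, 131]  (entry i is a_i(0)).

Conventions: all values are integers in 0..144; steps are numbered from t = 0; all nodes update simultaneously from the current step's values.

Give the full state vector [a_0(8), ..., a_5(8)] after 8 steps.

Answer: [91, 91, 91, 91, 91, 91]

Derivation:
t=0: [139, 21, 102, 107, 12, 131]
t=1: [25, 48, 68, 64, 36, 37]
t=2: [65, 84, 91, 91, 76, 77]
t=3: [96, 95, 92, 92, 96, 96]
t=4: [87, 88, 90, 90, 87, 87]
t=5: [93, 93, 92, 92, 93, 93]
t=6: [90, 90, 90, 90, 90, 90]
t=7: [92, 92, 92, 92, 92, 92]
t=8: [91, 91, 91, 91, 91, 91]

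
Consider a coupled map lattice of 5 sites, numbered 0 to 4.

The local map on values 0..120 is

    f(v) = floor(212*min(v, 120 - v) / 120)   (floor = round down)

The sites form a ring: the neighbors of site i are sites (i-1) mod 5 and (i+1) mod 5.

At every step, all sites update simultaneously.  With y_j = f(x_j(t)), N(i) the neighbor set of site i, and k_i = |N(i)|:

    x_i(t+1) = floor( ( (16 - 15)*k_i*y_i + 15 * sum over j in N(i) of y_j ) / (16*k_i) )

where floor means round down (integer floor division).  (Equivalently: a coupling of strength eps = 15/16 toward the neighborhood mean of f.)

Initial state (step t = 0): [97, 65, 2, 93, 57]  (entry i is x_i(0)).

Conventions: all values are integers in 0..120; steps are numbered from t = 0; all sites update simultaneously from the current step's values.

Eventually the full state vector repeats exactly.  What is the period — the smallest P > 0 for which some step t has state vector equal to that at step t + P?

Answer: 12
Key observation: The state at step 97, [93, 93, 93, 93, 93], reappears at step 109 — and no state repeats earlier — so the cycle the system enters has period 12.

Derivation:
t=0: [97, 65, 2, 93, 57]
t=1: [94, 26, 67, 51, 47]
t=2: [62, 67, 69, 88, 68]
t=3: [92, 95, 75, 88, 79]
t=4: [57, 62, 51, 74, 53]
t=5: [97, 95, 91, 90, 90]
t=6: [47, 45, 48, 52, 46]
t=7: [80, 83, 84, 83, 86]
t=8: [62, 66, 64, 61, 67]
t=9: [94, 99, 99, 96, 102]
t=10: [34, 40, 39, 34, 42]
t=11: [71, 64, 65, 70, 60]
t=12: [101, 91, 93, 100, 88]
t=13: [52, 40, 43, 50, 35]
t=14: [67, 82, 78, 69, 87]
t=15: [64, 82, 78, 67, 89]
t=16: [62, 84, 79, 65, 92]
t=17: [58, 85, 79, 62, 96]
t=18: [54, 85, 80, 59, 98]
t=19: [52, 81, 81, 57, 95]
t=20: [58, 78, 83, 58, 92]
t=21: [64, 82, 86, 59, 98]
t=22: [55, 78, 83, 52, 97]
t=23: [59, 80, 81, 54, 90]
t=24: [64, 85, 81, 62, 96]
t=25: [54, 81, 80, 57, 96]
t=26: [57, 81, 83, 58, 94]
t=27: [59, 81, 83, 57, 97]
t=28: [57, 83, 82, 55, 98]
t=29: [54, 82, 80, 55, 94]
t=30: [58, 81, 81, 59, 92]
t=31: [61, 83, 84, 61, 99]
t=32: [54, 82, 83, 53, 99]
t=33: [54, 79, 79, 53, 90]
t=34: [64, 82, 81, 64, 91]
t=35: [61, 82, 81, 61, 95]
t=36: [58, 84, 84, 59, 100]
t=37: [52, 81, 82, 52, 98]
t=38: [55, 78, 78, 54, 87]
t=39: [67, 84, 83, 67, 93]
t=40: [57, 78, 77, 58, 90]
t=41: [65, 86, 87, 66, 98]
t=42: [52, 76, 76, 50, 92]
t=43: [64, 83, 82, 64, 86]
t=44: [64, 81, 80, 65, 95]
t=45: [58, 83, 81, 59, 94]
t=46: [57, 83, 83, 59, 99]
t=47: [54, 81, 83, 54, 97]
t=48: [56, 79, 80, 55, 91]
t=49: [63, 83, 83, 62, 94]
t=50: [57, 81, 82, 57, 97]
t=51: [56, 82, 82, 56, 96]
t=52: [57, 81, 81, 57, 94]
t=53: [59, 83, 83, 59, 96]
t=54: [56, 83, 83, 56, 100]
t=55: [53, 80, 80, 53, 94]
t=56: [59, 80, 80, 59, 90]
t=57: [64, 85, 85, 64, 100]
t=58: [51, 78, 78, 51, 94]
t=59: [61, 81, 81, 61, 87]
t=60: [65, 84, 84, 65, 101]
t=61: [51, 78, 78, 51, 93]
t=62: [62, 81, 81, 62, 87]
t=63: [65, 83, 83, 65, 99]
t=64: [53, 80, 80, 53, 93]
t=65: [60, 80, 80, 60, 90]
t=66: [64, 86, 86, 64, 102]
t=67: [48, 77, 77, 48, 93]
t=68: [62, 79, 79, 62, 81]
t=69: [72, 86, 86, 72, 99]
t=70: [50, 71, 71, 50, 81]
t=71: [77, 86, 86, 77, 86]
t=72: [60, 67, 67, 60, 74]
t=73: [88, 99, 99, 88, 104]
t=74: [33, 45, 45, 33, 54]
t=75: [85, 69, 69, 85, 60]
t=76: [95, 76, 76, 95, 63]
t=77: [85, 61, 61, 85, 47]
t=78: [91, 83, 83, 91, 62]
t=79: [81, 58, 58, 81, 54]
t=80: [96, 86, 86, 96, 69]
t=81: [72, 51, 51, 72, 45]
t=82: [84, 87, 87, 84, 83]
t=83: [61, 60, 60, 61, 63]
t=84: [103, 105, 105, 103, 103]
t=85: [28, 27, 27, 28, 30]
t=86: [49, 47, 47, 49, 49]
t=87: [84, 84, 84, 84, 86]
t=88: [61, 63, 63, 61, 62]
t=89: [101, 101, 101, 101, 103]
t=90: [31, 33, 33, 31, 32]
t=91: [56, 56, 56, 56, 54]
t=92: [96, 98, 98, 96, 97]
t=93: [39, 39, 39, 39, 41]
t=94: [69, 68, 68, 69, 68]
t=95: [90, 90, 90, 90, 90]
t=96: [53, 53, 53, 53, 53]
t=97: [93, 93, 93, 93, 93]
t=98: [47, 47, 47, 47, 47]
t=99: [83, 83, 83, 83, 83]
t=100: [65, 65, 65, 65, 65]
t=101: [97, 97, 97, 97, 97]
t=102: [40, 40, 40, 40, 40]
t=103: [70, 70, 70, 70, 70]
t=104: [88, 88, 88, 88, 88]
t=105: [56, 56, 56, 56, 56]
t=106: [98, 98, 98, 98, 98]
t=107: [38, 38, 38, 38, 38]
t=108: [67, 67, 67, 67, 67]
t=109: [93, 93, 93, 93, 93]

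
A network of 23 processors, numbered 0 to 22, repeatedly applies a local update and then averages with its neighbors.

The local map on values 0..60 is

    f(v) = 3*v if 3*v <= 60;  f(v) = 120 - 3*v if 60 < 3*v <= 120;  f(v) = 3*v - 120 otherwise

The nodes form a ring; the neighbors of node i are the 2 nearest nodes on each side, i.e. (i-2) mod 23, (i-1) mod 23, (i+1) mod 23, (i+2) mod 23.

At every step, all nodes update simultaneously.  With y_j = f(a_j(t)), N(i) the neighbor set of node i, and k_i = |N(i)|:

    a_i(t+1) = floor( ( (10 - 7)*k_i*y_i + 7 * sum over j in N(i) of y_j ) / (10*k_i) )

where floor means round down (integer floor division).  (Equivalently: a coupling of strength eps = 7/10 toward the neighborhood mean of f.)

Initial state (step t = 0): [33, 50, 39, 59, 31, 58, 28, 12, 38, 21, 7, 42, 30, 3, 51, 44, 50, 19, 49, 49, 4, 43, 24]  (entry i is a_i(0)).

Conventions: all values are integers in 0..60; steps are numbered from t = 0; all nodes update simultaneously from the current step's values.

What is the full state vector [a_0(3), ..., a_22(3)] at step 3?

Answer: [19, 24, 33, 41, 48, 52, 49, 41, 33, 26, 23, 24, 25, 22, 20, 18, 19, 18, 17, 15, 14, 15, 16]

Derivation:
t=0: [33, 50, 39, 59, 31, 58, 28, 12, 38, 21, 7, 42, 30, 3, 51, 44, 50, 19, 49, 49, 4, 43, 24]
t=1: [22, 31, 24, 37, 34, 43, 32, 37, 28, 29, 23, 22, 21, 16, 24, 26, 31, 33, 30, 26, 23, 21, 27]
t=2: [46, 34, 33, 20, 21, 13, 19, 20, 31, 36, 46, 49, 52, 49, 44, 37, 32, 30, 33, 40, 44, 49, 44]
t=3: [19, 24, 33, 41, 48, 52, 49, 41, 33, 26, 23, 24, 25, 22, 20, 18, 19, 18, 17, 15, 14, 15, 16]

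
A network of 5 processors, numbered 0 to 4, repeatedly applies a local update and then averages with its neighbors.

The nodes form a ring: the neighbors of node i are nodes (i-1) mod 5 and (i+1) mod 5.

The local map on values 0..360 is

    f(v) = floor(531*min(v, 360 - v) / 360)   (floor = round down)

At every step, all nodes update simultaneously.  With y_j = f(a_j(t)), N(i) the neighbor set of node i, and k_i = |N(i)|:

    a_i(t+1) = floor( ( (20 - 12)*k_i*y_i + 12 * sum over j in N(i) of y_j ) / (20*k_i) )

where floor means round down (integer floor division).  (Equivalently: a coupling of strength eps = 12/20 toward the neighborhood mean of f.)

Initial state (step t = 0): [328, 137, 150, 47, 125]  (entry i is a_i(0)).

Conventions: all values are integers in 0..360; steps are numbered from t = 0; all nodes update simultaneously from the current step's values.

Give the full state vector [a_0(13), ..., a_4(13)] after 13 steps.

Answer: [261, 256, 255, 258, 262]

Derivation:
t=0: [328, 137, 150, 47, 125]
t=1: [134, 161, 169, 149, 108]
t=2: [197, 228, 236, 210, 188]
t=3: [230, 204, 197, 218, 239]
t=4: [198, 221, 227, 209, 191]
t=5: [231, 212, 206, 222, 237]
t=6: [195, 212, 217, 203, 190]
t=7: [237, 223, 218, 230, 242]
t=8: [185, 197, 201, 191, 181]
t=9: [254, 243, 240, 249, 257]
t=10: [159, 168, 171, 163, 156]
t=11: [236, 244, 246, 240, 234]
t=12: [179, 173, 171, 176, 181]
t=13: [261, 256, 255, 258, 262]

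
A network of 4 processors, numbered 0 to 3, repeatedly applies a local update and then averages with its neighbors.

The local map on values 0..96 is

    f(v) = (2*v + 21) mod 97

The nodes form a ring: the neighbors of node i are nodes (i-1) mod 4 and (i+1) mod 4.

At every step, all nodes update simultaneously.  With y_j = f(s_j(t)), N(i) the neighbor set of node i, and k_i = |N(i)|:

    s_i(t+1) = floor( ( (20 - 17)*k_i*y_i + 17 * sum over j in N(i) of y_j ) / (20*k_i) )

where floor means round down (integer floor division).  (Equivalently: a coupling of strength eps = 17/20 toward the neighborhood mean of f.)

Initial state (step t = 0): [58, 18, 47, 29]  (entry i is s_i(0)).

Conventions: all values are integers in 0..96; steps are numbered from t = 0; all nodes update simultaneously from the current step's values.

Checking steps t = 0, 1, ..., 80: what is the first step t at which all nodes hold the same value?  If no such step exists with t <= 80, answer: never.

Answer: 19
Key observation: Synchronization is absorbing here: once all nodes are equal they stay equal, and step 19 is the first all-equal step.

Derivation:
t=0: [58, 18, 47, 29]  (not all equal)
t=1: [63, 33, 60, 36]  (not all equal)
t=2: [84, 53, 83, 53]  (not all equal)
t=3: [39, 81, 39, 81]  (not all equal)
t=4: [73, 14, 73, 14]  (not all equal)
t=5: [52, 66, 52, 66]  (not all equal)
t=6: [51, 32, 51, 32]  (not all equal)
t=7: [76, 34, 76, 34]  (not all equal)
t=8: [87, 77, 87, 77]  (not all equal)
t=9: [66, 12, 66, 12]  (not all equal)
t=10: [46, 54, 46, 54]  (not all equal)
t=11: [29, 18, 29, 18]  (not all equal)
t=12: [60, 75, 60, 75]  (not all equal)
t=13: [69, 48, 69, 48]  (not all equal)
t=14: [26, 55, 26, 55]  (not all equal)
t=15: [39, 67, 39, 67]  (not all equal)
t=16: [49, 10, 49, 10]  (not all equal)
t=17: [38, 24, 38, 24]  (not all equal)
t=18: [58, 10, 58, 10]  (not all equal)
t=19: [40, 40, 40, 40]  (all equal)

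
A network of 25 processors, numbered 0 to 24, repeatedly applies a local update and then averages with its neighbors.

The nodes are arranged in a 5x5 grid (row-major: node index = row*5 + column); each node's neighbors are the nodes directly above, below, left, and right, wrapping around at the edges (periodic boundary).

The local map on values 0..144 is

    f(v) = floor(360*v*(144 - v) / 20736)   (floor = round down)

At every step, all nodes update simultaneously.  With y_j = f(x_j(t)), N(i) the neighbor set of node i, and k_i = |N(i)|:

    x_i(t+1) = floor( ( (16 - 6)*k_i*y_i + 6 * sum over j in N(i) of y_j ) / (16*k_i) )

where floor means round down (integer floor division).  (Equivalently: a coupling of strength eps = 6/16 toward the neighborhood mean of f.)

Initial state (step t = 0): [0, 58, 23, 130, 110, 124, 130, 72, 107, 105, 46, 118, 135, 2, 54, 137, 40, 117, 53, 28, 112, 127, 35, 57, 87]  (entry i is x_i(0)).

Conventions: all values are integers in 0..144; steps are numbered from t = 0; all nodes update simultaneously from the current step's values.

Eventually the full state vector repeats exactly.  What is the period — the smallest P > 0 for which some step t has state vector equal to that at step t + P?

Simulating step by step:
t=0: [0, 58, 23, 130, 110, 124, 130, 72, 107, 105, 46, 118, 135, 2, 54, 137, 40, 117, 53, 28, 112, 127, 35, 57, 87]
t=1: [23, 64, 55, 44, 57, 43, 44, 72, 60, 68, 67, 52, 31, 26, 72, 35, 60, 56, 70, 60, 51, 49, 62, 78, 78]
t=2: [61, 82, 84, 79, 82, 75, 79, 85, 83, 87, 85, 81, 66, 63, 86, 73, 83, 83, 85, 85, 77, 82, 86, 87, 87]
t=3: [87, 87, 87, 88, 87, 88, 88, 87, 87, 86, 87, 88, 88, 87, 86, 88, 87, 87, 87, 87, 88, 87, 86, 86, 86]
t=4: [85, 85, 85, 85, 85, 85, 85, 85, 85, 85, 85, 85, 85, 85, 86, 85, 85, 85, 86, 85, 85, 85, 86, 85, 85]
t=5: [87, 87, 86, 87, 87, 87, 87, 87, 87, 86, 86, 87, 87, 86, 86, 87, 87, 86, 86, 86, 87, 86, 86, 86, 87]
t=6: [86, 86, 86, 86, 86, 86, 86, 86, 86, 86, 86, 86, 86, 86, 86, 86, 86, 86, 86, 86, 86, 86, 86, 86, 86]
t=7: [86, 86, 86, 86, 86, 86, 86, 86, 86, 86, 86, 86, 86, 86, 86, 86, 86, 86, 86, 86, 86, 86, 86, 86, 86]

Answer: 1
Key observation: The state at step 6, [86, 86, 86, 86, 86, 86, 86, 86, 86, 86, 86, 86, 86, 86, 86, 86, 86, 86, 86, 86, 86, 86, 86, 86, 86], reappears at step 7 — and no state repeats earlier — so the cycle the system enters has period 1.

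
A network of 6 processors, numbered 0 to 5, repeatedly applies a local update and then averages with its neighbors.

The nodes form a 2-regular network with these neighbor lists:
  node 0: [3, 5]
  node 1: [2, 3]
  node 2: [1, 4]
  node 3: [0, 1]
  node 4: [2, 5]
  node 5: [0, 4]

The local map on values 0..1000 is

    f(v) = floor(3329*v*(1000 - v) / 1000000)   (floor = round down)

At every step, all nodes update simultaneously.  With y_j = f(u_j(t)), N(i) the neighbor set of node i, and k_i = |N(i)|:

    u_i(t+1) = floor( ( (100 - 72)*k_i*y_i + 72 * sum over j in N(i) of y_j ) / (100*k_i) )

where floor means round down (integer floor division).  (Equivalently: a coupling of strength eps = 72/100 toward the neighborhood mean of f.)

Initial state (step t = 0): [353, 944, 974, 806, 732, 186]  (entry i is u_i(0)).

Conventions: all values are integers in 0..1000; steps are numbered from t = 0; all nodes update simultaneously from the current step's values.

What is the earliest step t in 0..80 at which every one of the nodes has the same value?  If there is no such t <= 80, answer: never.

Simulating step by step:
t=0: [353, 944, 974, 806, 732, 186]  (not all equal)
t=1: [581, 266, 321, 482, 394, 649]  (not all equal)
t=2: [798, 741, 722, 757, 756, 789]  (not all equal)
t=3: [569, 639, 637, 594, 611, 569]  (not all equal)
t=4: [810, 780, 776, 794, 792, 807]  (not all equal)
t=5: [525, 563, 564, 542, 548, 526]  (not all equal)
t=6: [828, 821, 820, 824, 823, 827]  (not all equal)
t=7: [477, 487, 487, 481, 483, 478]  (not all equal)
t=8: [830, 831, 831, 830, 830, 830]  (not all equal)
t=9: [469, 467, 467, 468, 468, 469]  (not all equal)
t=10: [828, 828, 828, 828, 828, 828]  (all equal)

Answer: 10
Key observation: Synchronization is absorbing here: once all nodes are equal they stay equal, and step 10 is the first all-equal step.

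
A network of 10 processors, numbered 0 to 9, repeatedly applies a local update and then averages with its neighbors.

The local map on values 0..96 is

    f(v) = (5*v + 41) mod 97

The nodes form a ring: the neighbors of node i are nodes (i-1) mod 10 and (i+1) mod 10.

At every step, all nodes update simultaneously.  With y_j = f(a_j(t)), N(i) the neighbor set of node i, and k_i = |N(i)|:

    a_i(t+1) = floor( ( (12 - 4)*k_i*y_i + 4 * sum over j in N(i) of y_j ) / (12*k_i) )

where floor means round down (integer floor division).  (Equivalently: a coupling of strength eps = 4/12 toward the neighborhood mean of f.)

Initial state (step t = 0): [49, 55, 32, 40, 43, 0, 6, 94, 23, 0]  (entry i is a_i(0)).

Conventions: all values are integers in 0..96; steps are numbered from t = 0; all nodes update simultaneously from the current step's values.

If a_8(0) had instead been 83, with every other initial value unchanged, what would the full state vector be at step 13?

Simulating step by step:
t=0: [49, 55, 32, 40, 43, 0, 6, 94, 83, 0]
t=1: [72, 33, 16, 42, 56, 49, 58, 40, 56, 54]
t=2: [14, 14, 27, 47, 44, 73, 49, 43, 31, 20]
t=3: [19, 24, 68, 79, 61, 38, 74, 57, 19, 32]
t=4: [37, 64, 78, 56, 50, 37, 27, 33, 33, 17]
t=5: [37, 59, 45, 27, 10, 34, 60, 23, 14, 26]
t=6: [41, 47, 68, 79, 76, 34, 46, 50, 31, 57]
t=7: [54, 78, 81, 52, 32, 29, 54, 13, 7, 32]
t=8: [21, 41, 47, 17, 21, 63, 29, 22, 53, 20]
t=9: [48, 56, 68, 41, 48, 66, 79, 53, 26, 40]
t=10: [70, 49, 73, 64, 80, 75, 47, 30, 59, 58]
t=11: [24, 64, 39, 58, 51, 41, 75, 83, 52, 34]
t=12: [57, 64, 46, 34, 18, 40, 38, 51, 20, 23]
t=13: [44, 65, 65, 29, 33, 43, 33, 16, 40, 52]

Answer: [44, 65, 65, 29, 33, 43, 33, 16, 40, 52]
Key observation: This trace re-runs the system from the modified initial state.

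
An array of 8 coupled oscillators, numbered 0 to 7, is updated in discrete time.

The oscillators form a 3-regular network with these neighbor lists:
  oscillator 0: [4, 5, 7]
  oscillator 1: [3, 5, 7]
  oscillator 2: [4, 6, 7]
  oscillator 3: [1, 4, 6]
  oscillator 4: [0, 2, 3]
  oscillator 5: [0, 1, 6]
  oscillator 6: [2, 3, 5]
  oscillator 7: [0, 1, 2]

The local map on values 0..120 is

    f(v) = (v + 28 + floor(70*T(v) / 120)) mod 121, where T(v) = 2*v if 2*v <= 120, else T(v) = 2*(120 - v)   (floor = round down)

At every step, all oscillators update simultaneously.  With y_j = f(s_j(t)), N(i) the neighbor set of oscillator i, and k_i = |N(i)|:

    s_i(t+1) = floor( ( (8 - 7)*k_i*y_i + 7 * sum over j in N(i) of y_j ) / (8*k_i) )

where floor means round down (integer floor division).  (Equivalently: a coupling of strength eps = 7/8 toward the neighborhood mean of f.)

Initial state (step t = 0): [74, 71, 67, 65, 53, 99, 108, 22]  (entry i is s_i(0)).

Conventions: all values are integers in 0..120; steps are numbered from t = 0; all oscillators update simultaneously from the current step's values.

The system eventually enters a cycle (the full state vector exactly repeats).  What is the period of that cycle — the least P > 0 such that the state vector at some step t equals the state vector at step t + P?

Answer: 2
Key observation: The state at step 5, [31, 31, 31, 31, 31, 31, 31, 31], reappears at step 7 — and no state repeats earlier — so the cycle the system enters has period 2.

Derivation:
t=0: [74, 71, 67, 65, 53, 99, 108, 22]
t=1: [41, 45, 40, 29, 33, 32, 33, 39]
t=2: [104, 87, 104, 70, 105, 76, 100, 82]
t=3: [31, 33, 30, 30, 30, 30, 32, 30]
t=4: [93, 93, 94, 95, 93, 96, 93, 95]
t=5: [31, 31, 31, 31, 31, 31, 31, 31]
t=6: [95, 95, 95, 95, 95, 95, 95, 95]
t=7: [31, 31, 31, 31, 31, 31, 31, 31]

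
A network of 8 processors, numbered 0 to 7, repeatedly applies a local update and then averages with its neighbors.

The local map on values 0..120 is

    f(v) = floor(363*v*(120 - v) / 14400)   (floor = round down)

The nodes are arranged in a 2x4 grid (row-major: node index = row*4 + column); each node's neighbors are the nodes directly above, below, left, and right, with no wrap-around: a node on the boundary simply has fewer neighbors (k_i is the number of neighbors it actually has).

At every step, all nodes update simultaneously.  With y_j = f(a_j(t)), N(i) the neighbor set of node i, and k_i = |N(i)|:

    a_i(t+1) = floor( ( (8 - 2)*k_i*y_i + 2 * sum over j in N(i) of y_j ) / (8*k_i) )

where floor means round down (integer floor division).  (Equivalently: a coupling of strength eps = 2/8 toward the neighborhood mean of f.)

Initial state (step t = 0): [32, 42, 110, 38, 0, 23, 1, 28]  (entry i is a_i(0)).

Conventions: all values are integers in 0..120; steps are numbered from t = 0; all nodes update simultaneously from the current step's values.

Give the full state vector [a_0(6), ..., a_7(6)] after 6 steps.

Simulating step by step:
t=0: [32, 42, 110, 38, 0, 23, 1, 28]
t=1: [62, 74, 33, 69, 15, 49, 13, 58]
t=2: [83, 84, 71, 86, 51, 78, 47, 82]
t=3: [78, 77, 84, 75, 85, 82, 85, 78]
t=4: [81, 81, 77, 83, 75, 77, 75, 81]
t=5: [79, 79, 82, 78, 84, 83, 84, 79]
t=6: [80, 80, 78, 81, 76, 77, 76, 80]

Answer: [80, 80, 78, 81, 76, 77, 76, 80]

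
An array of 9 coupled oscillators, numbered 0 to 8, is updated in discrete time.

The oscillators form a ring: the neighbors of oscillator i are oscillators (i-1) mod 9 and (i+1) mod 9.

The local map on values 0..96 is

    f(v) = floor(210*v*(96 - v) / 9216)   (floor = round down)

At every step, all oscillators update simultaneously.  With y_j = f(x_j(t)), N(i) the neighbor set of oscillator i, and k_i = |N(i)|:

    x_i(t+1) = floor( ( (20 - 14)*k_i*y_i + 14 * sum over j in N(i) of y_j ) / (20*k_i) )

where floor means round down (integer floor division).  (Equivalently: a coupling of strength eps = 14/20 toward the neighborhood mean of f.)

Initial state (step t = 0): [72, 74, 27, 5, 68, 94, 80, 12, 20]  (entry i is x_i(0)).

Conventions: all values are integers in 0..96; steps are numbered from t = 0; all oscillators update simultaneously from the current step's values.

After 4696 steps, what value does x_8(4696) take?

Answer: x_8(4696) = 52
Key observation: The state at step 4, [52, 52, 52, 52, 52, 52, 52, 52, 52], reappears at step 5: the system is in a cycle of period 1 from step 4 on.  Therefore the state at step 4696 equals the state at step 4 + ((4696 - 4) mod 1) = 4, which is [52, 52, 52, 52, 52, 52, 52, 52, 52].

Derivation:
t=0: [72, 74, 27, 5, 68, 94, 80, 12, 20]
t=1: [36, 39, 29, 32, 17, 26, 17, 28, 31]
t=2: [47, 47, 46, 39, 39, 33, 38, 39, 45]
t=3: [52, 52, 51, 50, 48, 49, 48, 50, 51]
t=4: [52, 52, 52, 52, 52, 52, 52, 52, 52]
t=5: [52, 52, 52, 52, 52, 52, 52, 52, 52]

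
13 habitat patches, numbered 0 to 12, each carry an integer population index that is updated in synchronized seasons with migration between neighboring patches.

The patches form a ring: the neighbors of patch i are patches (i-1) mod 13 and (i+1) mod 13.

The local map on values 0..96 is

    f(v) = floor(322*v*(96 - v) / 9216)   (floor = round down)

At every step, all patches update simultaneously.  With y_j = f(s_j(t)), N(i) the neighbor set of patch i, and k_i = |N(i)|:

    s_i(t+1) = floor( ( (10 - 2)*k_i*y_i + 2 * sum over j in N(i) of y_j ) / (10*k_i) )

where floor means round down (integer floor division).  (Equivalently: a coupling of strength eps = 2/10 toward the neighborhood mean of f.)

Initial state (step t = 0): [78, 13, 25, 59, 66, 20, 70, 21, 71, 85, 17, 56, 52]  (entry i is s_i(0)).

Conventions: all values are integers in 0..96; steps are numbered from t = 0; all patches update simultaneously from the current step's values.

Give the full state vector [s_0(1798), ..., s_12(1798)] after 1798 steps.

Answer: [76, 79, 79, 79, 79, 80, 80, 80, 80, 79, 76, 58, 58]
Key observation: The state at step 14, [76, 79, 79, 79, 79, 80, 80, 80, 80, 79, 76, 58, 58], reappears at step 18: the system is in a cycle of period 4 from step 14 on.  Therefore the state at step 1798 equals the state at step 14 + ((1798 - 14) mod 4) = 14, which is [76, 79, 79, 79, 79, 80, 80, 80, 80, 79, 76, 58, 58].

Derivation:
t=0: [78, 13, 25, 59, 66, 20, 70, 21, 71, 85, 17, 56, 52]
t=1: [50, 40, 60, 73, 68, 55, 61, 56, 58, 36, 47, 74, 75]
t=2: [77, 77, 73, 60, 66, 76, 74, 77, 76, 75, 77, 58, 57]
t=3: [53, 51, 59, 72, 68, 54, 55, 51, 53, 54, 54, 74, 74]
t=4: [76, 79, 74, 62, 66, 77, 78, 79, 79, 79, 76, 58, 58]
t=5: [54, 47, 56, 70, 67, 52, 48, 46, 46, 46, 54, 74, 74]
t=6: [76, 79, 76, 64, 67, 77, 79, 80, 80, 79, 76, 58, 58]
t=7: [54, 47, 54, 68, 65, 52, 46, 44, 44, 46, 54, 74, 74]
t=8: [76, 79, 77, 67, 70, 78, 79, 79, 79, 79, 76, 58, 58]
t=9: [54, 47, 52, 65, 62, 50, 46, 46, 46, 46, 54, 74, 74]
t=10: [76, 79, 78, 71, 73, 79, 80, 80, 80, 79, 76, 58, 58]
t=11: [54, 47, 50, 60, 57, 47, 44, 44, 44, 46, 54, 74, 74]
t=12: [76, 79, 79, 75, 77, 79, 79, 79, 79, 79, 76, 58, 58]
t=13: [54, 46, 46, 53, 50, 46, 46, 46, 46, 46, 54, 74, 74]
t=14: [76, 79, 79, 79, 79, 80, 80, 80, 80, 79, 76, 58, 58]
t=15: [54, 46, 46, 46, 45, 44, 44, 44, 44, 46, 54, 74, 74]
t=16: [76, 79, 80, 80, 79, 79, 79, 79, 79, 79, 76, 58, 58]
t=17: [54, 46, 44, 44, 45, 46, 46, 46, 46, 46, 54, 74, 74]
t=18: [76, 79, 79, 79, 79, 80, 80, 80, 80, 79, 76, 58, 58]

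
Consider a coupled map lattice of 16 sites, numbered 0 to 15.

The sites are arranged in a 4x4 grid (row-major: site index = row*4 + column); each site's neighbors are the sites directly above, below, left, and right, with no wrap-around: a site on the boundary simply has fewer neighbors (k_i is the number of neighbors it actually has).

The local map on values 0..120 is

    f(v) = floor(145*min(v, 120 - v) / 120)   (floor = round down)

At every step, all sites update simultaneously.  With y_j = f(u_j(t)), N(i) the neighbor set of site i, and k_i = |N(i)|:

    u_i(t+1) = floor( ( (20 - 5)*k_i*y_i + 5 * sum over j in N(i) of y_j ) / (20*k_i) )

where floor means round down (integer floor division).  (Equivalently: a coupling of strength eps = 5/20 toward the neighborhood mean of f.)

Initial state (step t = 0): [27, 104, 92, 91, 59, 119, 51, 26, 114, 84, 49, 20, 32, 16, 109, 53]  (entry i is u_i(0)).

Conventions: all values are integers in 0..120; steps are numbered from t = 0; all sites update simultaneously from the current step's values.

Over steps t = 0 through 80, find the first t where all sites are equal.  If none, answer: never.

Answer: 21
Key observation: Synchronization is absorbing here: once all sites are equal they stay equal, and step 21 is the first all-equal step.

Derivation:
t=0: [27, 104, 92, 91, 59, 119, 51, 26, 114, 84, 49, 20, 32, 16, 109, 53]  (not all equal)
t=1: [35, 19, 34, 34, 56, 12, 53, 33, 17, 37, 53, 30, 31, 22, 21, 52]  (not all equal)
t=2: [42, 24, 41, 40, 56, 22, 57, 41, 27, 40, 58, 40, 33, 28, 31, 54]  (not all equal)
t=3: [49, 32, 48, 48, 59, 32, 63, 50, 36, 46, 65, 51, 37, 35, 41, 59]  (not all equal)
t=4: [57, 41, 57, 58, 64, 43, 64, 60, 46, 53, 64, 62, 43, 43, 51, 67]  (not all equal)
t=5: [65, 52, 66, 70, 64, 53, 66, 71, 56, 62, 66, 69, 51, 52, 60, 64]  (not all equal)
t=6: [65, 62, 64, 60, 66, 64, 64, 59, 66, 68, 65, 61, 61, 63, 70, 66]  (not all equal)
t=7: [66, 69, 67, 71, 65, 66, 67, 70, 65, 63, 65, 70, 69, 67, 61, 65]  (not all equal)
t=8: [64, 61, 63, 59, 65, 64, 63, 60, 65, 67, 65, 61, 62, 64, 69, 65]  (not all equal)
t=9: [67, 70, 68, 70, 66, 67, 68, 71, 66, 64, 66, 70, 69, 66, 62, 66]  (not all equal)
t=10: [63, 60, 61, 60, 64, 63, 62, 59, 64, 66, 64, 60, 62, 65, 68, 65]  (not all equal)
t=11: [68, 71, 71, 71, 67, 68, 69, 71, 67, 65, 67, 71, 69, 65, 63, 66]  (not all equal)
t=12: [61, 59, 59, 59, 63, 62, 61, 59, 63, 65, 63, 59, 62, 65, 67, 64]  (not all equal)
t=13: [70, 70, 71, 71, 68, 69, 70, 71, 68, 66, 68, 70, 69, 66, 64, 67]  (not all equal)
t=14: [60, 60, 59, 59, 61, 61, 60, 59, 62, 64, 62, 60, 61, 64, 66, 63]  (not all equal)
t=15: [71, 71, 71, 71, 71, 70, 71, 71, 69, 67, 69, 71, 70, 67, 65, 68]  (not all equal)
t=16: [59, 59, 59, 59, 59, 60, 59, 59, 61, 63, 61, 59, 60, 63, 65, 62]  (not all equal)
t=17: [71, 71, 71, 71, 71, 71, 71, 71, 70, 68, 70, 70, 71, 68, 66, 69]  (not all equal)
t=18: [59, 59, 59, 59, 59, 59, 59, 59, 60, 61, 60, 60, 59, 62, 64, 61]  (not all equal)
t=19: [71, 71, 71, 71, 71, 71, 71, 71, 71, 71, 71, 71, 71, 69, 68, 70]  (not all equal)
t=20: [59, 59, 59, 59, 59, 59, 59, 59, 59, 59, 59, 59, 59, 60, 61, 60]  (not all equal)
t=21: [71, 71, 71, 71, 71, 71, 71, 71, 71, 71, 71, 71, 71, 71, 71, 71]  (all equal)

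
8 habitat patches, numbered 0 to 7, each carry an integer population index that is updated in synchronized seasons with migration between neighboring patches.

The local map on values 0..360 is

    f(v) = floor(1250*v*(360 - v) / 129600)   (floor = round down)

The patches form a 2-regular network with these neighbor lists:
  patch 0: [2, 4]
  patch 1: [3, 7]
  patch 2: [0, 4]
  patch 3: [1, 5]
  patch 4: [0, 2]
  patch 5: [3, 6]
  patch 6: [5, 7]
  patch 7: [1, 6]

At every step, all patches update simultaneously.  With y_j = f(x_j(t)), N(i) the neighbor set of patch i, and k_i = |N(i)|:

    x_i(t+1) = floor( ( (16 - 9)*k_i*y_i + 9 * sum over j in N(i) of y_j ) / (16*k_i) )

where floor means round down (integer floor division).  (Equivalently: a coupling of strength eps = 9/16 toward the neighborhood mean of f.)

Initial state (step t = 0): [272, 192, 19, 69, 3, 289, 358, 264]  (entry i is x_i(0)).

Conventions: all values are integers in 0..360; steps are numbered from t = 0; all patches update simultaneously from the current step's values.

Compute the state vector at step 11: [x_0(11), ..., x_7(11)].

Answer: [300, 159, 300, 159, 300, 159, 159, 159]

Derivation:
t=0: [272, 192, 19, 69, 3, 289, 358, 264]
t=1: [120, 258, 94, 227, 86, 142, 126, 195]
t=2: [252, 279, 247, 282, 245, 292, 295, 286]
t=3: [266, 211, 267, 207, 267, 194, 191, 202]
t=4: [239, 304, 239, 305, 239, 308, 309, 307]
t=5: [278, 160, 278, 159, 278, 155, 153, 156]
t=6: [219, 307, 219, 307, 219, 306, 305, 306]
t=7: [297, 156, 297, 156, 297, 158, 159, 158]
t=8: [180, 306, 180, 306, 180, 307, 307, 307]
t=9: [312, 158, 312, 158, 312, 156, 156, 156]
t=10: [144, 306, 144, 306, 144, 306, 306, 306]
t=11: [300, 159, 300, 159, 300, 159, 159, 159]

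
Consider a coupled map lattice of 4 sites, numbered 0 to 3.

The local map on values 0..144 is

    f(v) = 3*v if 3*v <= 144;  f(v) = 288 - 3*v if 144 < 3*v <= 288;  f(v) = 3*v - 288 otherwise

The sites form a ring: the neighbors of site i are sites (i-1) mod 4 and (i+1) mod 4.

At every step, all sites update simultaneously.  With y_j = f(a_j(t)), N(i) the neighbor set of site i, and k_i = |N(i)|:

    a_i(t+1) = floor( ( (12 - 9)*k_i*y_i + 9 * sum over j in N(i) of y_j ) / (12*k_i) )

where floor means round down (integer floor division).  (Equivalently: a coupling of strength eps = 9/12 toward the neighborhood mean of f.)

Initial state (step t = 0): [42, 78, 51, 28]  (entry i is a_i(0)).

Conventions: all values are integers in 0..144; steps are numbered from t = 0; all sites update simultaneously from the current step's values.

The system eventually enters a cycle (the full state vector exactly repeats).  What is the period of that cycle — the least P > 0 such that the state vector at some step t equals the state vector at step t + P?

Answer: 8
Key observation: The state at step 13, [9, 9, 9, 9], reappears at step 21 — and no state repeats earlier — so the cycle the system enters has period 8.

Derivation:
t=0: [42, 78, 51, 28]
t=1: [83, 111, 85, 118]
t=2: [51, 38, 49, 43]
t=3: [124, 132, 126, 135]
t=4: [105, 92, 106, 94]
t=5: [13, 24, 14, 22]
t=6: [61, 48, 62, 46]
t=7: [132, 113, 131, 112]
t=8: [64, 92, 63, 91]
t=9: [34, 76, 34, 76]
t=10: [70, 91, 70, 91]
t=11: [30, 62, 30, 62]
t=12: [99, 93, 99, 93]
t=13: [9, 9, 9, 9]
t=14: [27, 27, 27, 27]
t=15: [81, 81, 81, 81]
t=16: [45, 45, 45, 45]
t=17: [135, 135, 135, 135]
t=18: [117, 117, 117, 117]
t=19: [63, 63, 63, 63]
t=20: [99, 99, 99, 99]
t=21: [9, 9, 9, 9]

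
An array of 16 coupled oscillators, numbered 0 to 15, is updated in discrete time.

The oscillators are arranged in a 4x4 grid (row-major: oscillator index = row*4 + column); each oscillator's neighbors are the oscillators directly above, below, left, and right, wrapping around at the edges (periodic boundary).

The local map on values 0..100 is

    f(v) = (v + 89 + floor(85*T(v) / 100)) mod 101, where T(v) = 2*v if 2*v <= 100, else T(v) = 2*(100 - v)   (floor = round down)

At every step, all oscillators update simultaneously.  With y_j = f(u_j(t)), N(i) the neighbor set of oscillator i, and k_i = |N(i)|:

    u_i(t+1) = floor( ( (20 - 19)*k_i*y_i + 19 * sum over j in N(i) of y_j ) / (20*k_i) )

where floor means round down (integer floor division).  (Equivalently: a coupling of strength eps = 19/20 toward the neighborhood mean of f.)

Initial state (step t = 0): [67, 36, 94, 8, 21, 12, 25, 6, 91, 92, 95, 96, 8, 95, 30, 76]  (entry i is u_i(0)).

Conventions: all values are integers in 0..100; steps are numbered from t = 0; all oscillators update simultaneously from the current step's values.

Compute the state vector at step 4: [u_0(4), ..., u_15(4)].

Answer: [73, 48, 79, 70, 51, 80, 53, 75, 80, 50, 79, 71, 67, 83, 68, 75]

Derivation:
t=0: [67, 36, 94, 8, 21, 12, 25, 6, 91, 92, 95, 96, 8, 95, 30, 76]
t=1: [35, 54, 56, 26, 32, 66, 51, 47, 60, 74, 77, 50, 47, 65, 69, 42]
t=2: [43, 29, 26, 29, 32, 28, 11, 42, 27, 9, 13, 8, 26, 11, 7, 23]
t=3: [62, 36, 39, 29, 33, 43, 35, 39, 39, 39, 11, 32, 33, 34, 35, 35]
t=4: [73, 48, 79, 70, 51, 80, 53, 75, 80, 50, 79, 71, 67, 83, 68, 75]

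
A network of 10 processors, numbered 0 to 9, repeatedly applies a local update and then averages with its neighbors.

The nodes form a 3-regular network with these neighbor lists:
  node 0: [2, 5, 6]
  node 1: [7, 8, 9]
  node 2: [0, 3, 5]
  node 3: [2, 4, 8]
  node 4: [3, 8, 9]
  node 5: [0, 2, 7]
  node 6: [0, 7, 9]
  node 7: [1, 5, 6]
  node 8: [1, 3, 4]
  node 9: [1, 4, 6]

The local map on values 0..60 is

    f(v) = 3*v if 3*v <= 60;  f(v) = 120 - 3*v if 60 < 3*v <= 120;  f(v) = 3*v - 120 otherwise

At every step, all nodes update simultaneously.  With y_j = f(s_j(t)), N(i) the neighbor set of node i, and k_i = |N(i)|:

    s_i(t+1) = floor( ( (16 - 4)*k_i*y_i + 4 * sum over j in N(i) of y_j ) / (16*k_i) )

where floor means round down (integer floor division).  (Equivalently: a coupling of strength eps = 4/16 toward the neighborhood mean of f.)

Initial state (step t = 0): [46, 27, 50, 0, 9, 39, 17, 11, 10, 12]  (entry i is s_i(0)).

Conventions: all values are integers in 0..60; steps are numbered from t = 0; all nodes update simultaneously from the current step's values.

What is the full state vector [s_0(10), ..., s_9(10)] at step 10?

Answer: [19, 10, 19, 9, 31, 40, 9, 20, 25, 39]

Derivation:
t=0: [46, 27, 50, 0, 9, 39, 17, 11, 10, 12]
t=1: [20, 37, 24, 7, 25, 9, 45, 32, 28, 36]
t=2: [52, 12, 45, 26, 39, 31, 19, 22, 33, 14]
t=3: [35, 36, 20, 34, 11, 29, 53, 50, 22, 39]
t=4: [22, 16, 50, 25, 31, 33, 33, 29, 45, 9]
t=5: [46, 42, 32, 39, 27, 25, 25, 32, 21, 28]
t=6: [23, 14, 23, 12, 37, 39, 40, 26, 46, 34]
t=7: [42, 38, 45, 33, 12, 14, 9, 35, 20, 17]
t=8: [11, 15, 17, 25, 38, 34, 26, 17, 50, 44]
t=9: [34, 41, 46, 41, 11, 24, 39, 47, 30, 16]
t=10: [19, 10, 19, 9, 31, 40, 9, 20, 25, 39]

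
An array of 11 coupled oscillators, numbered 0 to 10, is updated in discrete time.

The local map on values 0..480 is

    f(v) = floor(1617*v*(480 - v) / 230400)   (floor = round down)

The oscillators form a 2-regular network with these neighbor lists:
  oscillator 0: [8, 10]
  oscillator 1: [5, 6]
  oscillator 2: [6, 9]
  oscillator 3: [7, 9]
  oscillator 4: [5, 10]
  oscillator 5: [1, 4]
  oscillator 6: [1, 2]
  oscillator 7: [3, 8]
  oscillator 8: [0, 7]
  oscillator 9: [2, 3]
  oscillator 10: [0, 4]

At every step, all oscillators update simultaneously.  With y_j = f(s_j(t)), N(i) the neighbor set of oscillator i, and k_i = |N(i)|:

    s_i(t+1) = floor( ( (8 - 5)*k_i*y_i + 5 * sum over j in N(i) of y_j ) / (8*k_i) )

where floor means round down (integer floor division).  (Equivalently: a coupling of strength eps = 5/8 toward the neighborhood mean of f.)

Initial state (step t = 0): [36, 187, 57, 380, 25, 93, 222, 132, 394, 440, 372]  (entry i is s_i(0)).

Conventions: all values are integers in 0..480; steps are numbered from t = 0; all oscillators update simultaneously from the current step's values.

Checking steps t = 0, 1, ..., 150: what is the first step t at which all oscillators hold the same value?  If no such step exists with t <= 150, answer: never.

Answer: 12
Key observation: Synchronization is absorbing here: once all oscillators are equal they stay equal, and step 12 is the first all-equal step.

Derivation:
t=0: [36, 187, 57, 380, 25, 93, 222, 132, 394, 440, 372]  (not all equal)
t=1: [203, 348, 227, 238, 196, 239, 323, 277, 224, 182, 165]  (not all equal)
t=2: [387, 357, 380, 393, 386, 374, 359, 399, 397, 394, 381]  (not all equal)
t=3: [249, 297, 268, 234, 264, 279, 293, 231, 236, 246, 257]  (not all equal)
t=4: [403, 385, 395, 403, 398, 391, 387, 403, 403, 401, 401]  (not all equal)
t=5: [218, 251, 236, 218, 231, 243, 247, 217, 217, 224, 222]  (not all equal)
t=6: [400, 403, 403, 400, 402, 403, 403, 400, 400, 402, 401]  (not all equal)
t=7: [223, 217, 217, 222, 219, 217, 217, 224, 224, 220, 222]  (not all equal)
t=8: [401, 400, 400, 401, 400, 400, 400, 401, 402, 400, 401]  (not all equal)
t=9: [221, 224, 224, 222, 223, 224, 224, 221, 221, 223, 222]  (not all equal)
t=10: [401, 402, 402, 401, 401, 402, 402, 401, 401, 401, 401]  (not all equal)
t=11: [222, 220, 220, 222, 221, 220, 220, 222, 222, 221, 222]  (not all equal)
t=12: [401, 401, 401, 401, 401, 401, 401, 401, 401, 401, 401]  (all equal)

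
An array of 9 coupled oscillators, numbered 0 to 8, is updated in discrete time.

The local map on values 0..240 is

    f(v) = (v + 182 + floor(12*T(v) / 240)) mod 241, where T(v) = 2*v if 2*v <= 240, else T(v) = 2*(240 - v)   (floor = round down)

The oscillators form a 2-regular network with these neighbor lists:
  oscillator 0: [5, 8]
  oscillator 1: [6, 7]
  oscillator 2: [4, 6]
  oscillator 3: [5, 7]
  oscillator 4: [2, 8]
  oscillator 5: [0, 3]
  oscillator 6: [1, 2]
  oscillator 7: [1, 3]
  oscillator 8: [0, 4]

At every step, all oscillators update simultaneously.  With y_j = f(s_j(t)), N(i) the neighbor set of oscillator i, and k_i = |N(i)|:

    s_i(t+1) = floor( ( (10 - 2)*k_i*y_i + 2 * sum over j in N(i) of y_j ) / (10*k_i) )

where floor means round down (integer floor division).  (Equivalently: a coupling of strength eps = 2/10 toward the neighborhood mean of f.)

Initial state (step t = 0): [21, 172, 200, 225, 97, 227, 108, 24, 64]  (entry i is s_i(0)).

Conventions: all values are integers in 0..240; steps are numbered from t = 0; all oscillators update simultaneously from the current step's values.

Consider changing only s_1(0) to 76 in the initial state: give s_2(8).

Simulating step by step:
t=0: [21, 76, 200, 225, 97, 227, 108, 24, 64]
t=1: [182, 45, 126, 171, 53, 172, 64, 185, 34]
t=2: [136, 199, 87, 119, 221, 119, 39, 139, 212]
t=3: [92, 146, 67, 72, 149, 72, 197, 93, 149]
t=4: [45, 95, 35, 22, 90, 22, 124, 46, 93]
t=5: [209, 66, 187, 208, 58, 208, 87, 210, 61]
t=6: [138, 29, 110, 152, 17, 152, 43, 139, 22]
t=7: [101, 202, 92, 99, 186, 99, 210, 103, 193]
t=8: [60, 137, 62, 49, 123, 49, 142, 62, 128]

Answer: s_2(8) = 62
Key observation: This trace re-runs the system from the modified initial state.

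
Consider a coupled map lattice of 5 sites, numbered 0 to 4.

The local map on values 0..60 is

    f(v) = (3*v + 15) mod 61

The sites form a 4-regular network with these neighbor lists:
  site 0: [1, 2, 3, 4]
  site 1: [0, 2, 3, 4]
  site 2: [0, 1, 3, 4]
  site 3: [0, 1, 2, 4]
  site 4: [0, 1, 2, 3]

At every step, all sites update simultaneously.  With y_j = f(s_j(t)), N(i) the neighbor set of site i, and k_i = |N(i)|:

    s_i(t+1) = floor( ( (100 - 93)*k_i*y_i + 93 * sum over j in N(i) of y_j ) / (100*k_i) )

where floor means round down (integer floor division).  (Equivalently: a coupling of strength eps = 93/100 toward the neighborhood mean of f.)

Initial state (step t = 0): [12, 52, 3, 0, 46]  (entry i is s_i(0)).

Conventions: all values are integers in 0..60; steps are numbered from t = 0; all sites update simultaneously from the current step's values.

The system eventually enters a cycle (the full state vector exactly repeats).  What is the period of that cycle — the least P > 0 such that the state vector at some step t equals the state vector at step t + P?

Answer: 10
Key observation: The state at step 9, [42, 42, 42, 42, 42], reappears at step 19 — and no state repeats earlier — so the cycle the system enters has period 10.

Derivation:
t=0: [12, 52, 3, 0, 46]
t=1: [31, 31, 35, 37, 34]
t=2: [41, 41, 39, 48, 40]
t=3: [18, 18, 19, 15, 19]
t=4: [21, 21, 20, 13, 20]
t=5: [24, 24, 24, 18, 24]
t=6: [21, 21, 21, 24, 21]
t=7: [19, 19, 19, 17, 19]
t=8: [9, 9, 9, 10, 9]
t=9: [42, 42, 42, 42, 42]
t=10: [19, 19, 19, 19, 19]
t=11: [11, 11, 11, 11, 11]
t=12: [48, 48, 48, 48, 48]
t=13: [37, 37, 37, 37, 37]
t=14: [4, 4, 4, 4, 4]
t=15: [27, 27, 27, 27, 27]
t=16: [35, 35, 35, 35, 35]
t=17: [59, 59, 59, 59, 59]
t=18: [9, 9, 9, 9, 9]
t=19: [42, 42, 42, 42, 42]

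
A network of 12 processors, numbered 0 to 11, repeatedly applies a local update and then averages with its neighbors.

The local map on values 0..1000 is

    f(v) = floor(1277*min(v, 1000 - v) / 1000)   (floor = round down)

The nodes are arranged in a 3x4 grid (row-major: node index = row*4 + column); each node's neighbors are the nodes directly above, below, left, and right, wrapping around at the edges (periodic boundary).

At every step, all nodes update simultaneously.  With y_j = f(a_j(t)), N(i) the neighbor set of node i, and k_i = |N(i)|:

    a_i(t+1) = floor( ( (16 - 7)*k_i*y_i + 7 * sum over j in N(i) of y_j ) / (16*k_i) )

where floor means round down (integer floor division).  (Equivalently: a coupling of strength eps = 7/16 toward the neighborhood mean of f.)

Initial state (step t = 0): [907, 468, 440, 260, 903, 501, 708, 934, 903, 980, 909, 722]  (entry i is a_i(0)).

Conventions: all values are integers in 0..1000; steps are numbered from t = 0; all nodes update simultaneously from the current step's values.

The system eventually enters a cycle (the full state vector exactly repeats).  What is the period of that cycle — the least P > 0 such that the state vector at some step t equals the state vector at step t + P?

Answer: 4
Key observation: The state at step 31, [619, 619, 619, 619, 619, 619, 619, 619, 619, 619, 619, 619], reappears at step 35 — and no state repeats earlier — so the cycle the system enters has period 4.

Derivation:
t=0: [907, 468, 440, 260, 903, 501, 708, 934, 903, 980, 909, 722]
t=1: [194, 482, 470, 309, 174, 480, 362, 176, 137, 175, 208, 271]
t=2: [292, 529, 527, 376, 262, 510, 445, 281, 211, 307, 327, 310]
t=3: [393, 556, 565, 459, 365, 558, 538, 395, 314, 429, 448, 388]
t=4: [502, 555, 565, 554, 477, 554, 571, 517, 444, 537, 560, 503]
t=5: [610, 576, 557, 586, 603, 573, 559, 604, 588, 580, 570, 609]
t=6: [509, 538, 556, 523, 511, 541, 553, 513, 518, 537, 545, 511]
t=7: [619, 590, 575, 609, 618, 589, 578, 614, 615, 591, 583, 616]
t=8: [492, 521, 533, 500, 491, 521, 531, 497, 493, 520, 528, 495]
t=9: [627, 611, 603, 631, 626, 611, 603, 629, 627, 612, 605, 629]
t=10: [477, 494, 500, 475, 478, 494, 501, 476, 477, 494, 500, 476]
t=11: [611, 628, 633, 610, 611, 628, 633, 610, 611, 628, 633, 610]
t=12: [493, 476, 472, 494, 493, 476, 472, 494, 493, 476, 472, 494]
t=13: [626, 608, 605, 626, 626, 608, 605, 626, 626, 608, 605, 626]
t=14: [479, 497, 500, 479, 479, 497, 500, 479, 479, 497, 500, 479]
t=15: [613, 631, 634, 613, 613, 631, 634, 613, 613, 631, 634, 613]
t=16: [491, 473, 470, 491, 491, 473, 470, 491, 491, 473, 470, 491]
t=17: [624, 606, 603, 624, 624, 606, 603, 624, 624, 606, 603, 624]
t=18: [482, 500, 502, 482, 482, 500, 502, 482, 482, 500, 502, 482]
t=19: [617, 635, 633, 617, 617, 635, 633, 617, 617, 635, 633, 617]
t=20: [486, 468, 470, 486, 486, 468, 470, 486, 486, 468, 470, 486]
t=21: [617, 599, 601, 617, 617, 599, 601, 617, 617, 599, 601, 617]
t=22: [491, 509, 507, 491, 491, 509, 507, 491, 491, 509, 507, 491]
t=23: [627, 627, 628, 627, 627, 627, 628, 627, 627, 627, 628, 627]
t=24: [476, 475, 475, 475, 476, 475, 475, 475, 476, 475, 475, 475]
t=25: [606, 606, 606, 606, 606, 606, 606, 606, 606, 606, 606, 606]
t=26: [503, 503, 503, 503, 503, 503, 503, 503, 503, 503, 503, 503]
t=27: [634, 634, 634, 634, 634, 634, 634, 634, 634, 634, 634, 634]
t=28: [467, 467, 467, 467, 467, 467, 467, 467, 467, 467, 467, 467]
t=29: [596, 596, 596, 596, 596, 596, 596, 596, 596, 596, 596, 596]
t=30: [515, 515, 515, 515, 515, 515, 515, 515, 515, 515, 515, 515]
t=31: [619, 619, 619, 619, 619, 619, 619, 619, 619, 619, 619, 619]
t=32: [486, 486, 486, 486, 486, 486, 486, 486, 486, 486, 486, 486]
t=33: [620, 620, 620, 620, 620, 620, 620, 620, 620, 620, 620, 620]
t=34: [485, 485, 485, 485, 485, 485, 485, 485, 485, 485, 485, 485]
t=35: [619, 619, 619, 619, 619, 619, 619, 619, 619, 619, 619, 619]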